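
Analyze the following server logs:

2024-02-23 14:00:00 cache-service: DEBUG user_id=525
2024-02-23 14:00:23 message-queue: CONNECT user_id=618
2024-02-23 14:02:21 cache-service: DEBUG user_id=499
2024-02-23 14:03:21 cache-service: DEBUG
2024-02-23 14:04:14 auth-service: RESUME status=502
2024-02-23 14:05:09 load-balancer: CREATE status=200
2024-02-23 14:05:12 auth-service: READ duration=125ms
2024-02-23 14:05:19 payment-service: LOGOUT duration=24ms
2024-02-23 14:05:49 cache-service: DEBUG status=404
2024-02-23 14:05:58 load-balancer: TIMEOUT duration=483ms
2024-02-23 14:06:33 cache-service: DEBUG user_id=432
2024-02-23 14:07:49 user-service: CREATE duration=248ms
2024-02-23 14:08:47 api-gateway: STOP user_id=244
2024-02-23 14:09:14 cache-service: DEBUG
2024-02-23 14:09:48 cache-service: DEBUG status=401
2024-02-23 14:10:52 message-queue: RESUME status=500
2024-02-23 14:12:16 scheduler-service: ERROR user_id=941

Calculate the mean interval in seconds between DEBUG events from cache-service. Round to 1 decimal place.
98.0

To calculate average interval:

1. Find all DEBUG events for cache-service in order
2. Calculate time gaps between consecutive events
3. Compute mean of gaps: 588 / 6 = 98.0 seconds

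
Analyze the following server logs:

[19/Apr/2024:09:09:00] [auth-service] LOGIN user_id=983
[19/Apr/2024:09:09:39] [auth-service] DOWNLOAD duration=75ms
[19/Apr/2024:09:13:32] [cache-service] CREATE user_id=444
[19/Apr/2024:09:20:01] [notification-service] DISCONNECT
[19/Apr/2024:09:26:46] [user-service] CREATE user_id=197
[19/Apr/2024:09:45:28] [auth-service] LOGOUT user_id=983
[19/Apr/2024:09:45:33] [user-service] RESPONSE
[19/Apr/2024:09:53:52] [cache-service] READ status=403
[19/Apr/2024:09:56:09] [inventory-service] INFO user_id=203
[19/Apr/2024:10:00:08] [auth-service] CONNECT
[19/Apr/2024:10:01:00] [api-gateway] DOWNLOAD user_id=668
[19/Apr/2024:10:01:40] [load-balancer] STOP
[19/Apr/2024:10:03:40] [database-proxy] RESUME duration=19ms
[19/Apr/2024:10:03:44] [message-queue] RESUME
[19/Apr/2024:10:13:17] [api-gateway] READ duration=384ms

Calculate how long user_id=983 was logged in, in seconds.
2188

To calculate session duration:

1. Find LOGIN event for user_id=983: 19/Apr/2024:09:09:00
2. Find LOGOUT event for user_id=983: 19/Apr/2024:09:45:28
3. Session duration: 19/Apr/2024:09:45:28 - 19/Apr/2024:09:09:00 = 2188 seconds (36 minutes)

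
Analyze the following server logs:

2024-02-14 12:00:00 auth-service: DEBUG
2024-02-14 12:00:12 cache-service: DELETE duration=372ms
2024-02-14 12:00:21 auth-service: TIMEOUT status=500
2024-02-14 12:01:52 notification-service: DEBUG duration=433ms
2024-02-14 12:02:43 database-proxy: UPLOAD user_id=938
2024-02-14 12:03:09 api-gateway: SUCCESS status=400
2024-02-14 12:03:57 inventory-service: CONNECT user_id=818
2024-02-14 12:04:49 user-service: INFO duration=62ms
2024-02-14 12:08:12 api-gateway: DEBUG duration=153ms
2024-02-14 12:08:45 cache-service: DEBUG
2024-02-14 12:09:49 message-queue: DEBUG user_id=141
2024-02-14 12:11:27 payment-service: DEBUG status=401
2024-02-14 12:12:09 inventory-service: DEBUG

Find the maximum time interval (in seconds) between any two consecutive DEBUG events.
380

To find the longest gap:

1. Extract all DEBUG events in chronological order
2. Calculate time differences between consecutive events
3. Find the maximum difference
4. Longest gap: 380 seconds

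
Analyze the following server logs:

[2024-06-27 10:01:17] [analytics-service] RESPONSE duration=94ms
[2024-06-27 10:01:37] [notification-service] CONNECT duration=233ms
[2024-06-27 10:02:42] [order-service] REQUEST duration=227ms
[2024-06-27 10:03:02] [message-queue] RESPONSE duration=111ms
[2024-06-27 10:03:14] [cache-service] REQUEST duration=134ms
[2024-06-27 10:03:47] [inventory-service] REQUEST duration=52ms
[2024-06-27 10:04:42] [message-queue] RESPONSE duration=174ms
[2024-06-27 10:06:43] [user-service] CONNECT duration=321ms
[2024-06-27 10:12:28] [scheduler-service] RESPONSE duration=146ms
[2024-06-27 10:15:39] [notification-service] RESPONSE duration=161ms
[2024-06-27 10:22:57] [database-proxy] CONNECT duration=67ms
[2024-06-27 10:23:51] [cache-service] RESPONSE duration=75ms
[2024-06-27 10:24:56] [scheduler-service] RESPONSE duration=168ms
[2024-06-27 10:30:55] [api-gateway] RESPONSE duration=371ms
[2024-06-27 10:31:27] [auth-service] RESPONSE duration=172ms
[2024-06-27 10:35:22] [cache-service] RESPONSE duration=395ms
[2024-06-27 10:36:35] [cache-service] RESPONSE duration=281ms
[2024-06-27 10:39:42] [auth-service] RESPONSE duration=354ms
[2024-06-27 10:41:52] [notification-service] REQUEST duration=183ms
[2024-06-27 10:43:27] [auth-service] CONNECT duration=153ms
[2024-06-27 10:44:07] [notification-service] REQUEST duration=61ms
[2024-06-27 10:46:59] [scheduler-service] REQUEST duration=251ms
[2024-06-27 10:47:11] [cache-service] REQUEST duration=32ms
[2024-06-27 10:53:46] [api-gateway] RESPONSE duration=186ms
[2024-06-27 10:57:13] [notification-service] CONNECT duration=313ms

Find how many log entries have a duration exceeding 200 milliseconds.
9

To count timeouts:

1. Threshold: 200ms
2. Extract duration from each log entry
3. Count entries where duration > 200
4. Timeout count: 9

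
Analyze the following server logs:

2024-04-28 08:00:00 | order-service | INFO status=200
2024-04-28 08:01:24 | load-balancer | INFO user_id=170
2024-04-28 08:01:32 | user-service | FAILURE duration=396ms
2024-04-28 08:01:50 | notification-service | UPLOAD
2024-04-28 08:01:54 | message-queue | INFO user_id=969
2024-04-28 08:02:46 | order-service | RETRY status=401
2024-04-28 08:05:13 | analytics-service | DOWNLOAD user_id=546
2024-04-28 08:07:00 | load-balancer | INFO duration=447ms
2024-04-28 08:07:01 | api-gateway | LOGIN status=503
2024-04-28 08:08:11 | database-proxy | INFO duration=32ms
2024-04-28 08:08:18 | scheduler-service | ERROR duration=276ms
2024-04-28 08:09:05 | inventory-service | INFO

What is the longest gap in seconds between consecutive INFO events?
306

To find the longest gap:

1. Extract all INFO events in chronological order
2. Calculate time differences between consecutive events
3. Find the maximum difference
4. Longest gap: 306 seconds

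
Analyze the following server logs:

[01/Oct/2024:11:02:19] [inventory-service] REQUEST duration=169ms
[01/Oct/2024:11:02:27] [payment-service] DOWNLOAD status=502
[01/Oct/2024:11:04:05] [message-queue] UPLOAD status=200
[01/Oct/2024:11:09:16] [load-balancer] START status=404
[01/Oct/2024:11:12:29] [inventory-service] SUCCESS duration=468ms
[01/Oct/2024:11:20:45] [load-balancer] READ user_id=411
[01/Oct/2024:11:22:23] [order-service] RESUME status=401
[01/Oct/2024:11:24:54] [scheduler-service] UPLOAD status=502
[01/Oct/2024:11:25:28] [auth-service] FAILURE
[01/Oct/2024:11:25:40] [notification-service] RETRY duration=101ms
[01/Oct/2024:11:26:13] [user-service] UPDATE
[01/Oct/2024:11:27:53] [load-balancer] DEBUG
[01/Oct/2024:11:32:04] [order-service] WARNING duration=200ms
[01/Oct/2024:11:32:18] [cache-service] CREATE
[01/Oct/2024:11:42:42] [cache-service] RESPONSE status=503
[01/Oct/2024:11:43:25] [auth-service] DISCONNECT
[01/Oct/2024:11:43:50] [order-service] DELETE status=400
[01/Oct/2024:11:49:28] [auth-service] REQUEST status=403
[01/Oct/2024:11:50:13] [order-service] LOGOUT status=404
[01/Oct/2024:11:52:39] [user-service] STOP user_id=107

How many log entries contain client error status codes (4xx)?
5

To find matching entries:

1. Pattern to match: client error status codes (4xx)
2. Scan each log entry for the pattern
3. Count matches: 5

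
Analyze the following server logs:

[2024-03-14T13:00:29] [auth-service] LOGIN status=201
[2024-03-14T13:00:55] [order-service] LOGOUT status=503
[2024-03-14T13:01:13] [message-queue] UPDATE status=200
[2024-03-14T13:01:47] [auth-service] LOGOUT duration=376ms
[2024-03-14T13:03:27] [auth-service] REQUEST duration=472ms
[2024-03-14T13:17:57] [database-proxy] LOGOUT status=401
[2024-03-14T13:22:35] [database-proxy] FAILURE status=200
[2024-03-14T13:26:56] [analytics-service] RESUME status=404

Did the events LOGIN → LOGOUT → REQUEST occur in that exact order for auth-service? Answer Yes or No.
Yes

To verify sequence order:

1. Find all events in sequence LOGIN → LOGOUT → REQUEST for auth-service
2. Extract their timestamps
3. Check if timestamps are in ascending order
4. Result: Yes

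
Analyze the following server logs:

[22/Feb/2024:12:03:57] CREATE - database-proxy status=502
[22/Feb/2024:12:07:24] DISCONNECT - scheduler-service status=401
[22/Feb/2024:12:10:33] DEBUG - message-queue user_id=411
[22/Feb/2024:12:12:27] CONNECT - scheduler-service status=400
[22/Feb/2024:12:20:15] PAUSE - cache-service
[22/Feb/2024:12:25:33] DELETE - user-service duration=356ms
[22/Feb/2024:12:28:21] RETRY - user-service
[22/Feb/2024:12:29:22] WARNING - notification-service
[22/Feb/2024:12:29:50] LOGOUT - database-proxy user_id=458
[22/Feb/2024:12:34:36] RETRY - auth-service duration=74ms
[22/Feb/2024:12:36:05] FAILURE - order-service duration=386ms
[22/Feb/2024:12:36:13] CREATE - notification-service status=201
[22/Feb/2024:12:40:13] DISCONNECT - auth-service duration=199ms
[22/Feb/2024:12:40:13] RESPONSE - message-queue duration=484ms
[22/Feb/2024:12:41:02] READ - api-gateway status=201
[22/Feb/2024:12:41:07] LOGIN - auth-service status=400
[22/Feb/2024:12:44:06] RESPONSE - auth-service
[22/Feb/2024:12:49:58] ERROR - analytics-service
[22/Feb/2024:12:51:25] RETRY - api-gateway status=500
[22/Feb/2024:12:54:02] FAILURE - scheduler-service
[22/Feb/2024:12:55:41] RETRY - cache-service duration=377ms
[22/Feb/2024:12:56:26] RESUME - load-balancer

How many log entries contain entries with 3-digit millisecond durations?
5

To find matching entries:

1. Pattern to match: entries with 3-digit millisecond durations
2. Scan each log entry for the pattern
3. Count matches: 5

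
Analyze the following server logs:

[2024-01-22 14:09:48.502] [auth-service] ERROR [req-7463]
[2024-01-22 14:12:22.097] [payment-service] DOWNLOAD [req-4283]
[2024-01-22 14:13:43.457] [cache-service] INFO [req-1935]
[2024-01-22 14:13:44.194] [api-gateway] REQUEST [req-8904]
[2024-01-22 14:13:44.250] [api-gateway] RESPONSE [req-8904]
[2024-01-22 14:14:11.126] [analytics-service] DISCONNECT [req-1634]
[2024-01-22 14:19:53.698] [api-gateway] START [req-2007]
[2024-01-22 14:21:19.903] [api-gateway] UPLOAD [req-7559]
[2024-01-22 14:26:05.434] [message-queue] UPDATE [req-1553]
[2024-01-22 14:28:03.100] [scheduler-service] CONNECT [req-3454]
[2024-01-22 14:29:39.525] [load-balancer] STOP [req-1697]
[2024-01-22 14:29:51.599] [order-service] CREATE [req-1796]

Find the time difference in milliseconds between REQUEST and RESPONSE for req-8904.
56

To calculate latency:

1. Find REQUEST with id req-8904: 2024-01-22 14:13:44.194
2. Find RESPONSE with id req-8904: 2024-01-22 14:13:44.250
3. Latency: 2024-01-22 14:13:44.250 - 2024-01-22 14:13:44.194 = 56ms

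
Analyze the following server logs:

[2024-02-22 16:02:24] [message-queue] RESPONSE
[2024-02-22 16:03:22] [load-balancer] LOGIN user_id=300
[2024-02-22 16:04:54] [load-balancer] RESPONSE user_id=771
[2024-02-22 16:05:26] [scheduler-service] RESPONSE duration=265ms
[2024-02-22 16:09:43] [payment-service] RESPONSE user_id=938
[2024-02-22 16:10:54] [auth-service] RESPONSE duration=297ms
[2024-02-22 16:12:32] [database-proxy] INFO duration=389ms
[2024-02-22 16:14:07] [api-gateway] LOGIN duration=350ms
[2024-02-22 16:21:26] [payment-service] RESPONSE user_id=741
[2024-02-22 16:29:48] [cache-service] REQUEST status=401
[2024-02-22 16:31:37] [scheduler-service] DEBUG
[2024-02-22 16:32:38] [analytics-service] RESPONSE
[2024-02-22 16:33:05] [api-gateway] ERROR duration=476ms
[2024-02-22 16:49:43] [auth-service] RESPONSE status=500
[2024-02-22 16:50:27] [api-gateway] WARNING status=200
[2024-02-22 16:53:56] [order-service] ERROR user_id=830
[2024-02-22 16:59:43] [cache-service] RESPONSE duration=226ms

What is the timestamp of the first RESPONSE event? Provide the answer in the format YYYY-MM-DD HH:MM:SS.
2024-02-22 16:02:24

To find the first event:

1. Filter for all RESPONSE events
2. Sort by timestamp
3. Select the first one
4. Timestamp: 2024-02-22 16:02:24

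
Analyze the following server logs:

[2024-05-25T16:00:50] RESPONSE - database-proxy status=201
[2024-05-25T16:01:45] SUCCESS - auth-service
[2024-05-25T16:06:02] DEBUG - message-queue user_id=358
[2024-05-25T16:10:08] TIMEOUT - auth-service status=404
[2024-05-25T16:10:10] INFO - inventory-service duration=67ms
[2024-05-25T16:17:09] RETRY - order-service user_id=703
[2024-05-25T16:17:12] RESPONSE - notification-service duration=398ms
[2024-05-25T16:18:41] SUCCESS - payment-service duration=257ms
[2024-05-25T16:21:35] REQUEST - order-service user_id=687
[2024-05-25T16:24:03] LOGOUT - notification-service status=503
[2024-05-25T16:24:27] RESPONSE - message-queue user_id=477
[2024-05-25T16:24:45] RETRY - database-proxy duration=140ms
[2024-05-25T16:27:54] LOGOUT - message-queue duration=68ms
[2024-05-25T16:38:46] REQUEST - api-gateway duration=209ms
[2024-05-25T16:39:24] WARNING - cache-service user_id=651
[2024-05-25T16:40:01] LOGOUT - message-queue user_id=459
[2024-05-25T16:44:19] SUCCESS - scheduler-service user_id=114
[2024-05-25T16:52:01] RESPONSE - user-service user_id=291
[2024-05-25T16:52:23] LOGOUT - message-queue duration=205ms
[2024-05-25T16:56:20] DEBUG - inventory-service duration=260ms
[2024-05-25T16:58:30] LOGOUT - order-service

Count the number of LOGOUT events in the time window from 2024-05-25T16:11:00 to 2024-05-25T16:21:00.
0

To count events in the time window:

1. Window boundaries: 2024-05-25T16:11:00 to 2024-05-25T16:21:00
2. Filter for LOGOUT events within this window
3. Count matching events: 0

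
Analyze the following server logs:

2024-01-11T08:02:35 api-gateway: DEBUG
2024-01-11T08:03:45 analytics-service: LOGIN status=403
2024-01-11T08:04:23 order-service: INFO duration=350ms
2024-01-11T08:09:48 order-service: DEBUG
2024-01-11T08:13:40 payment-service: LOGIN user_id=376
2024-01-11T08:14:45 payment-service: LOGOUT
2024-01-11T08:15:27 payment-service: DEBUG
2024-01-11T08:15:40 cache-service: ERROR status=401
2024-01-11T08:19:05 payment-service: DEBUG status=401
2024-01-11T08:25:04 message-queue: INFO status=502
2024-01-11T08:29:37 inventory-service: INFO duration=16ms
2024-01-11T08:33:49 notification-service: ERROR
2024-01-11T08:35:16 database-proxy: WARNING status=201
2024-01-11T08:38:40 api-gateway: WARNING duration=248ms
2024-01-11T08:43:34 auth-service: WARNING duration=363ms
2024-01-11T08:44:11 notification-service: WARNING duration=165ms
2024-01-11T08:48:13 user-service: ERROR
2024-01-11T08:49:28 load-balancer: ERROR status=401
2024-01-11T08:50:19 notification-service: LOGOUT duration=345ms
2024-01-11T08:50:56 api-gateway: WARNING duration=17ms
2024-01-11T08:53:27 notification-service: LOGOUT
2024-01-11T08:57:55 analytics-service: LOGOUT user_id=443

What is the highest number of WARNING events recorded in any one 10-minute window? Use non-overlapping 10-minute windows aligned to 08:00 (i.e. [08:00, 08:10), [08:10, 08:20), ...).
2

To find the burst window:

1. Divide the log period into non-overlapping 10-minute windows starting at 08:00
2. Count WARNING events in each window
3. Find the window with maximum count
4. Maximum events in a window: 2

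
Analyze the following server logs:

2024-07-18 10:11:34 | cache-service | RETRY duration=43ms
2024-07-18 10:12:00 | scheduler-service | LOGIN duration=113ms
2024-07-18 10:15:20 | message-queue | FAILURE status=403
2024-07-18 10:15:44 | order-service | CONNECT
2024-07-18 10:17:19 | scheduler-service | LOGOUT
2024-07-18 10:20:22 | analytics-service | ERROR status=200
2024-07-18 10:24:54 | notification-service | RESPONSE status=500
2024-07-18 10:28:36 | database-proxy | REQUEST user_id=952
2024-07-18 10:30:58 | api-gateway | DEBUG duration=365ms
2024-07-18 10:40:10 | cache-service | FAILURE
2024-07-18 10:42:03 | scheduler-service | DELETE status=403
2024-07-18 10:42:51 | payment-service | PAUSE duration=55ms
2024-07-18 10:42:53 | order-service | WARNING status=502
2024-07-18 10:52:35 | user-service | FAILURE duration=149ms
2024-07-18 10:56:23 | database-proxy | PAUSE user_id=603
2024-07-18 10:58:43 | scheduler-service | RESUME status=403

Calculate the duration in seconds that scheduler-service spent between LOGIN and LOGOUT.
319

To calculate state duration:

1. Find LOGIN event for scheduler-service: 2024-07-18 10:12:00
2. Find LOGOUT event for scheduler-service: 2024-07-18 10:17:19
3. Calculate duration: 2024-07-18 10:17:19 - 2024-07-18 10:12:00 = 319 seconds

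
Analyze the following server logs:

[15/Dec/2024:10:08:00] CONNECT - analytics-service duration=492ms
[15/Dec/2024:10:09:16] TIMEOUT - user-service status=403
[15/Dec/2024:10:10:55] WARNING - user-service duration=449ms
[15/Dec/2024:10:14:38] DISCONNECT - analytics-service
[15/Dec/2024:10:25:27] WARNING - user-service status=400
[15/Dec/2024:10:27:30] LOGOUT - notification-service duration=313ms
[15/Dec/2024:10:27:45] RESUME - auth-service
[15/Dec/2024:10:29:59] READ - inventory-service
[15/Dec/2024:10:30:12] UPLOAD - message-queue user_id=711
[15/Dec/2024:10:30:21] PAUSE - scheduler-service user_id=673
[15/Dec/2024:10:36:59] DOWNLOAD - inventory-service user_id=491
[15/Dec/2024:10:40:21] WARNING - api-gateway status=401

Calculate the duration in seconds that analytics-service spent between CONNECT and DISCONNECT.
398

To calculate state duration:

1. Find CONNECT event for analytics-service: 15/Dec/2024:10:08:00
2. Find DISCONNECT event for analytics-service: 15/Dec/2024:10:14:38
3. Calculate duration: 15/Dec/2024:10:14:38 - 15/Dec/2024:10:08:00 = 398 seconds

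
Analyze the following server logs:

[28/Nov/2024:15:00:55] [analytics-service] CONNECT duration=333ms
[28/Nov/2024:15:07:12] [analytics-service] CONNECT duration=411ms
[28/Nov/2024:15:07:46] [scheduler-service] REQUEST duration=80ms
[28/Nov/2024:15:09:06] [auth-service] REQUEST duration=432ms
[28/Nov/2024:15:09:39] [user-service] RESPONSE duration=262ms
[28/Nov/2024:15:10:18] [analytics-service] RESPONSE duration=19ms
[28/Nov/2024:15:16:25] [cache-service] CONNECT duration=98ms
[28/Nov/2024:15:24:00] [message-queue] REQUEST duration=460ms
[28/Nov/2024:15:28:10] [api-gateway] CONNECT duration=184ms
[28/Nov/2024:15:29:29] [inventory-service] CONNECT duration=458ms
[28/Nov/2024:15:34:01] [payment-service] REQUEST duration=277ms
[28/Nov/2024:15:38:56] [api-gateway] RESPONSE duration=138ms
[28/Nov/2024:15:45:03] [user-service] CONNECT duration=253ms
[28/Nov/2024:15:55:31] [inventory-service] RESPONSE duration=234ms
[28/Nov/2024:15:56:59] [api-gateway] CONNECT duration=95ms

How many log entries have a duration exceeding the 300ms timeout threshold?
5

To count timeouts:

1. Threshold: 300ms
2. Extract duration from each log entry
3. Count entries where duration > 300
4. Timeout count: 5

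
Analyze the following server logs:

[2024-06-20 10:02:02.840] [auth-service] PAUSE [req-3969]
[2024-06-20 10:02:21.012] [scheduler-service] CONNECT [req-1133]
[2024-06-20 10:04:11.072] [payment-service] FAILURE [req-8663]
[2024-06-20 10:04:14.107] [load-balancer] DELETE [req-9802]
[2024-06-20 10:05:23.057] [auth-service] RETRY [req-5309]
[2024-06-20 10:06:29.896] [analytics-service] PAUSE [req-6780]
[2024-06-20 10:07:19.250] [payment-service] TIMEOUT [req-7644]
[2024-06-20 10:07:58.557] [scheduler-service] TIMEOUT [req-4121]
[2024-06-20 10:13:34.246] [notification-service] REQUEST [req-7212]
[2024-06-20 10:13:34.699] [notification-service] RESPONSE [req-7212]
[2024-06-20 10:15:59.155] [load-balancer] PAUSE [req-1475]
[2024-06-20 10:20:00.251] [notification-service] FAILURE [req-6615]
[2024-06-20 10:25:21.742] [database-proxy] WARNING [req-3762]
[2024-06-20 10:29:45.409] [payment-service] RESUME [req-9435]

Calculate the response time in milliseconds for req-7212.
453

To calculate latency:

1. Find REQUEST with id req-7212: 2024-06-20 10:13:34.246
2. Find RESPONSE with id req-7212: 2024-06-20 10:13:34.699
3. Latency: 2024-06-20 10:13:34.699 - 2024-06-20 10:13:34.246 = 453ms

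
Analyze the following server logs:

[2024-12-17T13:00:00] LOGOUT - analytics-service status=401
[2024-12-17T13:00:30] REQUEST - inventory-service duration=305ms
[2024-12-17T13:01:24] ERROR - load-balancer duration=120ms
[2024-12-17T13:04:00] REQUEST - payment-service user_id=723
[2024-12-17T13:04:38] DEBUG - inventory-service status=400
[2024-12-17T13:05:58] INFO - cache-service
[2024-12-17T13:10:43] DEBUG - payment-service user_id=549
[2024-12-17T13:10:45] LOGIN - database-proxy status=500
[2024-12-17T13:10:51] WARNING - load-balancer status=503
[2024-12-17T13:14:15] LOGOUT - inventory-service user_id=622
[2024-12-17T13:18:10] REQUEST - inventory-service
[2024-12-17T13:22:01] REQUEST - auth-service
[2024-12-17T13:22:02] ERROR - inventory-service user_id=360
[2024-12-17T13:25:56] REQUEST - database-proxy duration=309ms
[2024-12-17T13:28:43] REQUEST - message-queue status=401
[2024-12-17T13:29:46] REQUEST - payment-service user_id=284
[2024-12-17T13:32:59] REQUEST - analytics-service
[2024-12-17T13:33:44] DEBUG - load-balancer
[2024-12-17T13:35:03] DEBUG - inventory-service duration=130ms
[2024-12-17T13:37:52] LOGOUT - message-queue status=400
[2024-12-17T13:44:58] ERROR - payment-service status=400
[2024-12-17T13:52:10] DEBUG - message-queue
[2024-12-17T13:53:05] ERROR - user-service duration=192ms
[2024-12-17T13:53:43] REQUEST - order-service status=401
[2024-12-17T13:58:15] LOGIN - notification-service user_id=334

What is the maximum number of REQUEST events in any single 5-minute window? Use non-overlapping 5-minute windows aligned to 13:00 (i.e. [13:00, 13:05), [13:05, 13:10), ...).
3

To find the burst window:

1. Divide the log period into non-overlapping 5-minute windows starting at 13:00
2. Count REQUEST events in each window
3. Find the window with maximum count
4. Maximum events in a window: 3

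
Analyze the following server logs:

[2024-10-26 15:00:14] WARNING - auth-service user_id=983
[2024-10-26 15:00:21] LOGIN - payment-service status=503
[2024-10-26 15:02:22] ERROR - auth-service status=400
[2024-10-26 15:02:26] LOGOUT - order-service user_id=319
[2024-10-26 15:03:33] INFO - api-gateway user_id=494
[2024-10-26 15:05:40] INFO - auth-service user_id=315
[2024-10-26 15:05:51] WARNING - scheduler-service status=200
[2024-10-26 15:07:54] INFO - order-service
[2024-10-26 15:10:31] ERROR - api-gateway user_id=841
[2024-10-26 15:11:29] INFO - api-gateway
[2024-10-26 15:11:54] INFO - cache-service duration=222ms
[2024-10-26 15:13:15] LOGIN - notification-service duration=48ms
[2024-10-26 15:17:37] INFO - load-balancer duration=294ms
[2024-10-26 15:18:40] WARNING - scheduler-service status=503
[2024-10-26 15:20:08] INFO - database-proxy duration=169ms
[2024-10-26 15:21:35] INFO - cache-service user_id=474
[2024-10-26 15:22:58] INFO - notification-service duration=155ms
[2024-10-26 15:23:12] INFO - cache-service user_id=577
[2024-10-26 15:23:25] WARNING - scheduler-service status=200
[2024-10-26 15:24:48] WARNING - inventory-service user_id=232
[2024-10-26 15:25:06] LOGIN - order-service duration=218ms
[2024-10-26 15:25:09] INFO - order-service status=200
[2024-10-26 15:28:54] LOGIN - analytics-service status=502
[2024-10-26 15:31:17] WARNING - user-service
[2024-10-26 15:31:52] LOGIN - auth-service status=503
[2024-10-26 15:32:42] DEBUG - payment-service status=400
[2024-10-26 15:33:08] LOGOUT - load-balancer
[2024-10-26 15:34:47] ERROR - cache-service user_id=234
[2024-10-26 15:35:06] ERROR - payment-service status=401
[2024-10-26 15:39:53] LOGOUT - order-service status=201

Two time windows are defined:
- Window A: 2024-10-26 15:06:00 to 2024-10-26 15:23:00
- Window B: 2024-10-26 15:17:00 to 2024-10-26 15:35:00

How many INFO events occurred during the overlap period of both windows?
4

To find overlap events:

1. Window A: 2024-10-26 15:06:00 to 2024-10-26 15:23:00
2. Window B: 2024-10-26 15:17:00 to 2024-10-26 15:35:00
3. Overlap period: 2024-10-26 15:17:00 to 2024-10-26 15:23:00
4. Count INFO events in overlap: 4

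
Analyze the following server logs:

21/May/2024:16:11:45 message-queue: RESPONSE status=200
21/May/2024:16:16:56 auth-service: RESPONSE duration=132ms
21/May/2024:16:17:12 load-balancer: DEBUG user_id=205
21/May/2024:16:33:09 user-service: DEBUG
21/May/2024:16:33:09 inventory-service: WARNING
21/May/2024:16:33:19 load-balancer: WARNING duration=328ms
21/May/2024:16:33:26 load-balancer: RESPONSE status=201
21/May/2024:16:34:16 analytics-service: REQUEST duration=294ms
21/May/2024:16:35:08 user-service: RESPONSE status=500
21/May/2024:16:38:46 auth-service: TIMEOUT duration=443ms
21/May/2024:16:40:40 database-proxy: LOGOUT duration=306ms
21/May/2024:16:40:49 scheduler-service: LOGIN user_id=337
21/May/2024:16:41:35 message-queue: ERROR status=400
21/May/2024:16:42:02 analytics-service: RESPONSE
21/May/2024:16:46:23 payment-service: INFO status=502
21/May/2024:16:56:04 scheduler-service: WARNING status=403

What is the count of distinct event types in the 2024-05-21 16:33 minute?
3

To count unique event types:

1. Filter events in the minute starting at 2024-05-21 16:33
2. Extract event types from matching entries
3. Count unique types: 3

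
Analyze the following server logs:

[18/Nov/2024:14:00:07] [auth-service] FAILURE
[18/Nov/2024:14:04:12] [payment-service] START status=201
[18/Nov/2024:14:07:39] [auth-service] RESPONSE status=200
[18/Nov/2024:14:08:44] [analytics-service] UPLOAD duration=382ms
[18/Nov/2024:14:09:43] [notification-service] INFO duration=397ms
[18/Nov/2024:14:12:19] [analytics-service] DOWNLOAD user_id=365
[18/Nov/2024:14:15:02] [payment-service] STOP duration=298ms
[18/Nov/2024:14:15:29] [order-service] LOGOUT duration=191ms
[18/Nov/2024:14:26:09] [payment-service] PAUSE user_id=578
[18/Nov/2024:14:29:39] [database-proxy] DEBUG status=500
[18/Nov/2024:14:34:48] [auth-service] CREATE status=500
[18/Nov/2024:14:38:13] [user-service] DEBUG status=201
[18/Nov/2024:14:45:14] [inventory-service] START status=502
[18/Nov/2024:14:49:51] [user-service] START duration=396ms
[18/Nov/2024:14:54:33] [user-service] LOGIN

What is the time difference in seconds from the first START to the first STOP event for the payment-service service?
650

To find the time between events:

1. Locate the first START event for payment-service: 18/Nov/2024:14:04:12
2. Locate the first STOP event for payment-service: 18/Nov/2024:14:15:02
3. Calculate the difference: 18/Nov/2024:14:15:02 - 18/Nov/2024:14:04:12 = 650 seconds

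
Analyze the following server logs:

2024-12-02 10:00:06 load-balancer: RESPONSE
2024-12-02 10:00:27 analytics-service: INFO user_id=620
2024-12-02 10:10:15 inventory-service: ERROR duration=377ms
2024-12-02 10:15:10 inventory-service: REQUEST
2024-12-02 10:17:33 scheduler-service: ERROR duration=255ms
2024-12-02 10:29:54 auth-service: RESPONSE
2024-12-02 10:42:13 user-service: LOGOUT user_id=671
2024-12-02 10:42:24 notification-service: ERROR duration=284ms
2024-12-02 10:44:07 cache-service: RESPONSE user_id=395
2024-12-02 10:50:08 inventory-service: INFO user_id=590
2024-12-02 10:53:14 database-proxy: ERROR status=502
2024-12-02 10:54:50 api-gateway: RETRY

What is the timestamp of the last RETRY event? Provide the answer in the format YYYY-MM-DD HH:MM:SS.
2024-12-02 10:54:50

To find the last event:

1. Filter for all RETRY events
2. Sort by timestamp
3. Select the last one
4. Timestamp: 2024-12-02 10:54:50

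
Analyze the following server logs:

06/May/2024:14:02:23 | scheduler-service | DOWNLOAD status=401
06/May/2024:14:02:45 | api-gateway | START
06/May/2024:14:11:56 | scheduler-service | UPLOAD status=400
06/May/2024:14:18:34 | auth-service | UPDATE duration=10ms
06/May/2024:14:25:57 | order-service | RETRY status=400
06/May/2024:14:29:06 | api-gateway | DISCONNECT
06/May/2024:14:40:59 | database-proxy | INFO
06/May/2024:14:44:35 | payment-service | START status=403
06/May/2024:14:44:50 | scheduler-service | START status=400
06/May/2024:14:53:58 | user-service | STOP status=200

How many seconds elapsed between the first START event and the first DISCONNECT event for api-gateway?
1581

To find the time between events:

1. Locate the first START event for api-gateway: 06/May/2024:14:02:45
2. Locate the first DISCONNECT event for api-gateway: 06/May/2024:14:29:06
3. Calculate the difference: 06/May/2024:14:29:06 - 06/May/2024:14:02:45 = 1581 seconds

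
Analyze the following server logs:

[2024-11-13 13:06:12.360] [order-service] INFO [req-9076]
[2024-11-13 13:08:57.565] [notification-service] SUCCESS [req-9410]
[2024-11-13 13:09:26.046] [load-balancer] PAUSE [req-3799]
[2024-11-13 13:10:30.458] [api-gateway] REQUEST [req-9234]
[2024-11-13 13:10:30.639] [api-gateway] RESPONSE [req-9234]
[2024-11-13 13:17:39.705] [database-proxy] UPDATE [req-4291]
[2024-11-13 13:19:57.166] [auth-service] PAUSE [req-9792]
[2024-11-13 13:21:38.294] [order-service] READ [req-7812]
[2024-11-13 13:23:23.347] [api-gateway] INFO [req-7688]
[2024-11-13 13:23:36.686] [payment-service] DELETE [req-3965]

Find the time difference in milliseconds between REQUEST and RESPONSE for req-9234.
181

To calculate latency:

1. Find REQUEST with id req-9234: 2024-11-13 13:10:30.458
2. Find RESPONSE with id req-9234: 2024-11-13 13:10:30.639
3. Latency: 2024-11-13 13:10:30.639 - 2024-11-13 13:10:30.458 = 181ms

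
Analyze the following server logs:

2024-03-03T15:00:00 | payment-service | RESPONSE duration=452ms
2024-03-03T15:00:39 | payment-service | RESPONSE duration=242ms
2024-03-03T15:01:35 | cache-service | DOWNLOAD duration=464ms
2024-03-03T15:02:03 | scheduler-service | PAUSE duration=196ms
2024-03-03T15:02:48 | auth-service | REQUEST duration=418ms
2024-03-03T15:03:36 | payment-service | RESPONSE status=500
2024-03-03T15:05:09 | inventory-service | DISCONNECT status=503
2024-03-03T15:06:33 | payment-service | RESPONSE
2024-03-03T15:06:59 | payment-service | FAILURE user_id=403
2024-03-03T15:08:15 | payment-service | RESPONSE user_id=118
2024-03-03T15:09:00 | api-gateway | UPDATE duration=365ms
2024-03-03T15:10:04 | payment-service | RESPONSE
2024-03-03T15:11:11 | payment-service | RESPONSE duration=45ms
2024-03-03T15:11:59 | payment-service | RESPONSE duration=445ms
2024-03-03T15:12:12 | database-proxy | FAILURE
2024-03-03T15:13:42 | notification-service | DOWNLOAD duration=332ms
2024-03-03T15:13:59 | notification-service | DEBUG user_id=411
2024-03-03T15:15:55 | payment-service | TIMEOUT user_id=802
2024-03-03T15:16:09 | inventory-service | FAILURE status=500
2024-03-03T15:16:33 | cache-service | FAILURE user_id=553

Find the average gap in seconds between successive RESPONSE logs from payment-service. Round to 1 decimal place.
102.7

To calculate average interval:

1. Find all RESPONSE events for payment-service in order
2. Calculate time gaps between consecutive events
3. Compute mean of gaps: 719 / 7 = 102.7 seconds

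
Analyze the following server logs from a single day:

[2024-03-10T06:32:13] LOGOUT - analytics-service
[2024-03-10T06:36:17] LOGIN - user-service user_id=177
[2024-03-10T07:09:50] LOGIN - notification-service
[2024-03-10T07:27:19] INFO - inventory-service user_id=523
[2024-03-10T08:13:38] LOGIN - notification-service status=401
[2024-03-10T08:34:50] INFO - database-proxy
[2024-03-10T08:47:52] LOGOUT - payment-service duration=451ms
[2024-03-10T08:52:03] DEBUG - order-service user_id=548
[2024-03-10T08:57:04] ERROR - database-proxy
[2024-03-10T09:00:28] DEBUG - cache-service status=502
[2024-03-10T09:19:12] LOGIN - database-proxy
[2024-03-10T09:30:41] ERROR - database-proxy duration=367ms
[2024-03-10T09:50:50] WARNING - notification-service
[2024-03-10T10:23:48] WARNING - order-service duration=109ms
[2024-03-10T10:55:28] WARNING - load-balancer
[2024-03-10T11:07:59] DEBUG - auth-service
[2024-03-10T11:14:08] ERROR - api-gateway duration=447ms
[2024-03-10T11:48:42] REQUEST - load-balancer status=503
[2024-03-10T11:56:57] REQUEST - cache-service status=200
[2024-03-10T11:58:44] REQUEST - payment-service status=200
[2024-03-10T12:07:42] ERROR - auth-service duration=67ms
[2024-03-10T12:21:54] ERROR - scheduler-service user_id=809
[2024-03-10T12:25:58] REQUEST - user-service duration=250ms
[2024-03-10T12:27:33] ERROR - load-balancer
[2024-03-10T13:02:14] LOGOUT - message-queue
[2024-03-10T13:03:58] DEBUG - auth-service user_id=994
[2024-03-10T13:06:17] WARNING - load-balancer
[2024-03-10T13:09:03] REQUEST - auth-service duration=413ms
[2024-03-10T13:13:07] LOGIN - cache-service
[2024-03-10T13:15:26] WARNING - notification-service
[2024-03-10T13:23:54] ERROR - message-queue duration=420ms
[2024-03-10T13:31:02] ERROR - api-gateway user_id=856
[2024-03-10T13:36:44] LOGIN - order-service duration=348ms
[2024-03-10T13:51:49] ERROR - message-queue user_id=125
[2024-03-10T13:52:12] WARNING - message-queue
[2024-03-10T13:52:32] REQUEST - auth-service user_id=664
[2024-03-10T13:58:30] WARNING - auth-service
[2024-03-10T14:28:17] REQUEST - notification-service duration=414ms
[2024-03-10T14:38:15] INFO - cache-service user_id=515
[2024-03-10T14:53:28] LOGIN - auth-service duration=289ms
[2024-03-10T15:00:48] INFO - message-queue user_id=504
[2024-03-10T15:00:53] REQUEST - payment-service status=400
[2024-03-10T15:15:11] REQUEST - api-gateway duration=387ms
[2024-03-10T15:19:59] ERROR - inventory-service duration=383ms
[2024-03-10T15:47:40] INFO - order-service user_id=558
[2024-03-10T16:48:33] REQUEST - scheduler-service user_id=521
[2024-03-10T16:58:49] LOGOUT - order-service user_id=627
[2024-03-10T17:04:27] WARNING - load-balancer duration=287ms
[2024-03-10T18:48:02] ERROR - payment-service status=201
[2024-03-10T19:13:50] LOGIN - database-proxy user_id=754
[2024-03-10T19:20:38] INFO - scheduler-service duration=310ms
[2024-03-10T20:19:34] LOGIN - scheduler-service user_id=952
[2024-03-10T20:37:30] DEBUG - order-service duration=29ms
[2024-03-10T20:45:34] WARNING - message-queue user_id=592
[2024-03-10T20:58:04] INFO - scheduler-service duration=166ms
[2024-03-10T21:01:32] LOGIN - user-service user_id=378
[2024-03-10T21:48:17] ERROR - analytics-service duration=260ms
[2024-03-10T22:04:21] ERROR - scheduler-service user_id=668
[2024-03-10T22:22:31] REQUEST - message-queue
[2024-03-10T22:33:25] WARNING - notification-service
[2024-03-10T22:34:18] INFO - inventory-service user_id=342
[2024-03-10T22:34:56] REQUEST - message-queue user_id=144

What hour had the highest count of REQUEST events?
11

To find the peak hour:

1. Group all REQUEST events by hour
2. Count events in each hour
3. Find hour with maximum count
4. Peak hour: 11 (with 3 events)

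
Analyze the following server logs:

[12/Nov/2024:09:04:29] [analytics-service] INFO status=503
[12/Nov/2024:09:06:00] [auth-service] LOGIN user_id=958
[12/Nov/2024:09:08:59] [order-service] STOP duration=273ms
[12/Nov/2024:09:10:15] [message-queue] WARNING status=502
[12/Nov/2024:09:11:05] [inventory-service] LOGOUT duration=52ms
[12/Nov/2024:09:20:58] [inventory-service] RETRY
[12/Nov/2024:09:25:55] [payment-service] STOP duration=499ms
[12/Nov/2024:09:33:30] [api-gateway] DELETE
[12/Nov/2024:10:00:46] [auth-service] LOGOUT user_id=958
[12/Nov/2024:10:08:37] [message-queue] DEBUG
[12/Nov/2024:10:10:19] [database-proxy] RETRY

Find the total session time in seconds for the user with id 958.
3286

To calculate session duration:

1. Find LOGIN event for user_id=958: 12/Nov/2024:09:06:00
2. Find LOGOUT event for user_id=958: 12/Nov/2024:10:00:46
3. Session duration: 12/Nov/2024:10:00:46 - 12/Nov/2024:09:06:00 = 3286 seconds (54 minutes)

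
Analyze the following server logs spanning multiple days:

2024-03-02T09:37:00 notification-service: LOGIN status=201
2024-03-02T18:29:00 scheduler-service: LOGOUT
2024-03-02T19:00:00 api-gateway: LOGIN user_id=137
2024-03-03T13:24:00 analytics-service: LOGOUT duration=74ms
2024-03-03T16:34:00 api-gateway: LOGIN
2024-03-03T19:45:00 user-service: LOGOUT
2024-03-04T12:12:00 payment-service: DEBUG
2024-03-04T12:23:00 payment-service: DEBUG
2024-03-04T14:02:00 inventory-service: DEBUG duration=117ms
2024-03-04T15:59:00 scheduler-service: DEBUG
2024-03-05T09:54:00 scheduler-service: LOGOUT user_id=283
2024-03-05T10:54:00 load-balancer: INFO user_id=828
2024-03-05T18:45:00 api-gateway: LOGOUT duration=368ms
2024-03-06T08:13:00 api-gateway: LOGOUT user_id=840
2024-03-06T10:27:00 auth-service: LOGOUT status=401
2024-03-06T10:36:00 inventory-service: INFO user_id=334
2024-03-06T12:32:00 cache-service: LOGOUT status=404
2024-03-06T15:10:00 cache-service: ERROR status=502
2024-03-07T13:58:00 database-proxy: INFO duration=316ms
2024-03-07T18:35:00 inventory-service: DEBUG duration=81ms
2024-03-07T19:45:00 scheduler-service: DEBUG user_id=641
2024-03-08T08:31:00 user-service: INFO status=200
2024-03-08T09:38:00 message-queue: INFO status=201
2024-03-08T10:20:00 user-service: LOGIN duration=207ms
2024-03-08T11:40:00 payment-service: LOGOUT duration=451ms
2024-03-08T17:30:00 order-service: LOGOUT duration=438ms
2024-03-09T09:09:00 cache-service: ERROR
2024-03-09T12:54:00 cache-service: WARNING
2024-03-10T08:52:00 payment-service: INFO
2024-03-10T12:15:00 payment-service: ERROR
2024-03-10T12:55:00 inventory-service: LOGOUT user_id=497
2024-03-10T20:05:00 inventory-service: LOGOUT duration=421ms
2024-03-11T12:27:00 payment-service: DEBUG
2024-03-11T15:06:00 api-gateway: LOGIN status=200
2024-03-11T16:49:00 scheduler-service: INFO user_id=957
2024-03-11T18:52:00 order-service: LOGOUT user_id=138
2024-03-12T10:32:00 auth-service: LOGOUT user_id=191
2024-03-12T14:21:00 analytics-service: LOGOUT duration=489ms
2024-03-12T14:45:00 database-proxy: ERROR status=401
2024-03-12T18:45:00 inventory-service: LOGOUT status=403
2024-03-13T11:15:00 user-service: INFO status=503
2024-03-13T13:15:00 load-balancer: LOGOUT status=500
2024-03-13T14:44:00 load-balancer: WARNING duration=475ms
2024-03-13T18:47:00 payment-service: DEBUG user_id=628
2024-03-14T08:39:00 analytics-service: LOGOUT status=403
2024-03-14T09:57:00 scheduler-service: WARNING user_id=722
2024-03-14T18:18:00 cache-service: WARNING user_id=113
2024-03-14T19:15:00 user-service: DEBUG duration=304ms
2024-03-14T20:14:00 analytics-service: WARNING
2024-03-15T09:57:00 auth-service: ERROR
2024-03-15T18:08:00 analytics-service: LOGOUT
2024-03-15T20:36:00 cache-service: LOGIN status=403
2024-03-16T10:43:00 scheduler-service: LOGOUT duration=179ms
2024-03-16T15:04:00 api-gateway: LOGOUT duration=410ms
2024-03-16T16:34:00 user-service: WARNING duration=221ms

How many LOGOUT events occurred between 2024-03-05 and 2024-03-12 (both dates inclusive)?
13

To filter by date range:

1. Date range: 2024-03-05 through 2024-03-12, both dates inclusive
2. Filter for LOGOUT events whose date falls in this range
3. Count matching events: 13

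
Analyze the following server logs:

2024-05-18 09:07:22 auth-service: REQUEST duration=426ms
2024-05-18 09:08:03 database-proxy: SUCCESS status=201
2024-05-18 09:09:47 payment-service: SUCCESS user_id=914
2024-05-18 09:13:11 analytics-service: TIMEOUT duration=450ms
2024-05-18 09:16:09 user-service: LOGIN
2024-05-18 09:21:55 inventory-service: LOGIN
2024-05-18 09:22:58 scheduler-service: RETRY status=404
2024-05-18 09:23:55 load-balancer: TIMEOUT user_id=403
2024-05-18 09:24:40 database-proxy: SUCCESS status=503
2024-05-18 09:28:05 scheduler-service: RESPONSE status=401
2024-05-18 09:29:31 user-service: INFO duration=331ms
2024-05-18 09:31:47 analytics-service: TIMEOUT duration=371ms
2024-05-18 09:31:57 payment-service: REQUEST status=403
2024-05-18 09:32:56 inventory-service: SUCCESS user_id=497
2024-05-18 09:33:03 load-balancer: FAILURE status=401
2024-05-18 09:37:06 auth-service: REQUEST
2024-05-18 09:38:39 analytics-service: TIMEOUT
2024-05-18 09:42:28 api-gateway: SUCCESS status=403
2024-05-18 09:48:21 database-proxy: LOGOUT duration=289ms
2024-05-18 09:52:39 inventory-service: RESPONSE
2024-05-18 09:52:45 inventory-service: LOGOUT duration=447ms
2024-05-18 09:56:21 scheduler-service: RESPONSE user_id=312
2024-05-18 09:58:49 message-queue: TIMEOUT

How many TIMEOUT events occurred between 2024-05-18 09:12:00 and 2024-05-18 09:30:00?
2

To count events in the time window:

1. Window boundaries: 2024-05-18 09:12:00 to 2024-05-18 09:30:00
2. Filter for TIMEOUT events within this window
3. Count matching events: 2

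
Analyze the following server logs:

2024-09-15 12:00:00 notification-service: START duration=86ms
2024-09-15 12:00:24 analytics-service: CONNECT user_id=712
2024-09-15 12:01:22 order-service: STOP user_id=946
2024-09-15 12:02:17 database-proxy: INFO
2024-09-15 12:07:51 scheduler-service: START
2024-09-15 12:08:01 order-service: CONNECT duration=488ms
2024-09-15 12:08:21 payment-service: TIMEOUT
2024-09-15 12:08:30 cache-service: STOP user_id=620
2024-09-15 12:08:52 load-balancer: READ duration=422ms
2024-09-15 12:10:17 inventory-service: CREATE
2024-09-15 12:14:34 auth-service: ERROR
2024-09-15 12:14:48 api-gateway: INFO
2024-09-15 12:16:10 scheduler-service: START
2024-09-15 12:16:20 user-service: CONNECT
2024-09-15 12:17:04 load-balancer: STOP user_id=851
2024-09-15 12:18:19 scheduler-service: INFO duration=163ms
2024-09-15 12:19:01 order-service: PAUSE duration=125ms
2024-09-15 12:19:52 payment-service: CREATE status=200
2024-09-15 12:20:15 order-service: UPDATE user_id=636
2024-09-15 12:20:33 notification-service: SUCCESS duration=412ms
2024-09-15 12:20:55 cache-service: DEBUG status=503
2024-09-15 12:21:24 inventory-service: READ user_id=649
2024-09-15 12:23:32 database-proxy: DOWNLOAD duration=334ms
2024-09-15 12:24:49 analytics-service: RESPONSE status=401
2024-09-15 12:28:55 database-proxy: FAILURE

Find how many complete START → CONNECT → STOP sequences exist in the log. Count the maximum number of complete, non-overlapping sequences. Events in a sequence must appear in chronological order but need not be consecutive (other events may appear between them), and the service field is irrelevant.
3

To count sequences:

1. Look for pattern: START → CONNECT → STOP
2. Greedily scan the log in chronological order, matching each sequence element in turn (ignoring service)
3. Each time the full pattern completes, increment the count and restart matching from the next event
4. Complete non-overlapping sequences found: 3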